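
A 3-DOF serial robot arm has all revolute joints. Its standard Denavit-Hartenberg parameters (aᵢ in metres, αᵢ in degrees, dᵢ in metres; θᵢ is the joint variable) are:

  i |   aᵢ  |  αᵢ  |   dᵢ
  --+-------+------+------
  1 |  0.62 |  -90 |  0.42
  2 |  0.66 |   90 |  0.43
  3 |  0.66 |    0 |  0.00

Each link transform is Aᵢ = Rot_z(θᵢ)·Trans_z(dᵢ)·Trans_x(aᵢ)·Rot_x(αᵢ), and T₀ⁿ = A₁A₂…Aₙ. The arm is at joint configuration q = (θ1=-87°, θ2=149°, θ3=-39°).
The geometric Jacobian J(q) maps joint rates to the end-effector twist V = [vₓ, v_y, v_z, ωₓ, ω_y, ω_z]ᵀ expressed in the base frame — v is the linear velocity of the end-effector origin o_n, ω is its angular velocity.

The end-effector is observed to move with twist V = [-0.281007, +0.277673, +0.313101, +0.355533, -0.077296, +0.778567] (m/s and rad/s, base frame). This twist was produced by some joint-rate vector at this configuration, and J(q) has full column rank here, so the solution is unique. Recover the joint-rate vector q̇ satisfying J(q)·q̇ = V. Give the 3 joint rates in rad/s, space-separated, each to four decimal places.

0.9380 0.3510 0.1860

o_n = [-0.0055, 0.3856, -0.1841]
J₁: ẑ×o_n = [-0.3856, -0.0055, 0.0000], ω = ẑ
J2: z=[0.9986, 0.0523, 0.0000] o=[0.0324, -0.6192, 0.4200] → [-0.0316, 0.6033, 1.0054, 0.9986, 0.0523, 0.0000]
J3: z=[0.0270, -0.5143, -0.8572] o=[0.4323, -0.0317, 0.0801] → [0.4936, 0.3824, -0.2139, 0.0270, -0.5143, -0.8572]
q̇ = J⁺·V = [0.9380, 0.3510, 0.1860]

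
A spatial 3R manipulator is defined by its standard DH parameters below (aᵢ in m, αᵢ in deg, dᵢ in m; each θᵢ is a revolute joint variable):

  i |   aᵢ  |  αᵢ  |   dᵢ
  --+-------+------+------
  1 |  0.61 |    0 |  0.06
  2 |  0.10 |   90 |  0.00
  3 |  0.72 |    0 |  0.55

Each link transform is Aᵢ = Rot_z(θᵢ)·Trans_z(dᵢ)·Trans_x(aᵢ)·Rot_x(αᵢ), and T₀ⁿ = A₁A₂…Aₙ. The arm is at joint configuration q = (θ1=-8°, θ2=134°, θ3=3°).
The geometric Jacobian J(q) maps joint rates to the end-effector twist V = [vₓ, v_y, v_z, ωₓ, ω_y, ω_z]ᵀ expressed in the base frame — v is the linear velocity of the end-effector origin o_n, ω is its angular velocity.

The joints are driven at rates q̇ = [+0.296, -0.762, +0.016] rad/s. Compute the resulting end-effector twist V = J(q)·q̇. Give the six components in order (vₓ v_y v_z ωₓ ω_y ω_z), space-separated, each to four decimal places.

o_n = [0.5676, 0.9010, 0.0977]
J₁: ẑ×o_n = [-0.9010, 0.5676, 0.0000], ω = ẑ
J2: z=[0.0000, 0.0000, 1.0000] o=[0.6041, -0.0849, 0.0600] → [-0.9859, -0.0364, 0.0000, 0.0000, 0.0000, 1.0000]
J3: z=[0.8090, 0.5878, 0.0000] o=[0.5453, -0.0040, 0.0600] → [0.0221, -0.0305, 0.7190, 0.8090, 0.5878, 0.0000]
V = J·q̇ = [0.4849, 0.1953, 0.0115, 0.0129, 0.0094, -0.4660]

0.4849 0.1953 0.0115 0.0129 0.0094 -0.4660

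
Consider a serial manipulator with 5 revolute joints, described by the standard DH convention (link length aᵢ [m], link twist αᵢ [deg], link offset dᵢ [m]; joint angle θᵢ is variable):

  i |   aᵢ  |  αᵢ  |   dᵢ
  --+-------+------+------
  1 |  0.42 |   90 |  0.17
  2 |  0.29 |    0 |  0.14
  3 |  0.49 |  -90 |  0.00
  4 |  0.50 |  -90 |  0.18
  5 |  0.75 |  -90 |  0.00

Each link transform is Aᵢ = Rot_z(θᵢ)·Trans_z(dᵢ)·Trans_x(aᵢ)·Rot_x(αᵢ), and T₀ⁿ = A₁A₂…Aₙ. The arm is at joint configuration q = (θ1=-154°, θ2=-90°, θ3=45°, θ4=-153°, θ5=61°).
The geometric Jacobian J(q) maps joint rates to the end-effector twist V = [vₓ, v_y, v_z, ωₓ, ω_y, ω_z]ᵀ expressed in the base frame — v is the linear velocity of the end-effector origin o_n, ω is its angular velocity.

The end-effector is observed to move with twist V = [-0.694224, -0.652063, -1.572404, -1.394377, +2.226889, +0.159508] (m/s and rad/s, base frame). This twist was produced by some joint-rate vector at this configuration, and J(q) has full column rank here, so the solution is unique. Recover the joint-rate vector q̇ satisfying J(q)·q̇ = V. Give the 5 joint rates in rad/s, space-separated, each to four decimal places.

o_n = [-0.1306, 0.5283, -0.2589]
J₁: ẑ×o_n = [-0.5283, -0.1306, 0.0000], ω = ẑ
J2: z=[-0.4384, 0.8988, 0.0000] o=[-0.3775, -0.1841, 0.1700] → [-0.3855, -0.1880, -0.5342, -0.4384, 0.8988, 0.0000]
J3: z=[-0.4384, 0.8988, 0.0000] o=[-0.4389, -0.0583, -0.1200] → [-0.1249, -0.0609, -0.5342, -0.4384, 0.8988, 0.0000]
J4: z=[-0.6355, -0.3100, 0.7071] o=[-0.7503, -0.2102, -0.4665] → [-0.5865, 0.5701, -0.2772, -0.6355, -0.3100, 0.7071]
J5: z=[-0.6791, 0.6601, -0.3210] o=[-0.6811, 0.0761, -0.0242] → [-0.0098, -0.3361, -0.6704, -0.6791, 0.6601, -0.3210]
q̇ = J⁺·V = [0.5200, 0.8770, 0.8510, -0.0590, 0.9930]

0.5200 0.8770 0.8510 -0.0590 0.9930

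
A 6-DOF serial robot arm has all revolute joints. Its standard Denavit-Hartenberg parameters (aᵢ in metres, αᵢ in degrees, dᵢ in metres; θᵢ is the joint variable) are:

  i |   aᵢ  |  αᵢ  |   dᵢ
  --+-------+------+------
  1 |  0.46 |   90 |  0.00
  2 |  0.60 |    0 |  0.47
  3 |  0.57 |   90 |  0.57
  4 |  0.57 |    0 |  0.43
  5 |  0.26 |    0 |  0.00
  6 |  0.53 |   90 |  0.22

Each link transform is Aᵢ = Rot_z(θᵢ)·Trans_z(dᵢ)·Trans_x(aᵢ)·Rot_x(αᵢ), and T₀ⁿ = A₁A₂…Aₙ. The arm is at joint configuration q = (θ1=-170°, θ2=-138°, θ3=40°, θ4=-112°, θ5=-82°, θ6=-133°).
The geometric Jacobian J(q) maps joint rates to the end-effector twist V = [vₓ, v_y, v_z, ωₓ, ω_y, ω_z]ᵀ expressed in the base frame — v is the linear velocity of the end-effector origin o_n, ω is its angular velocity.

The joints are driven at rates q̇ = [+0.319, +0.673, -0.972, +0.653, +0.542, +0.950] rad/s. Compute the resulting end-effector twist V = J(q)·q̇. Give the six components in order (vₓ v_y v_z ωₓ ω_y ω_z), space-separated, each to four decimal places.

-0.5798 0.6469 0.2610 2.1438 0.0744 0.6175

o_n = [0.5453, 0.9725, -0.8544]
J₁: ẑ×o_n = [-0.9725, 0.5453, 0.0000], ω = ẑ
J2: z=[-0.1736, 0.9848, 0.0000] o=[-0.4530, -0.0799, 0.0000] → [-0.8414, -0.1484, -1.1659, -0.1736, 0.9848, 0.0000]
J3: z=[-0.1736, 0.9848, 0.0000] o=[-0.0955, 0.4604, -0.4015] → [-0.4460, -0.0786, -0.7200, -0.1736, 0.9848, 0.0000]
J4: z=[0.9752, 0.1720, 0.1392] o=[-0.1164, 1.0355, -0.9659] → [0.0280, -0.0167, -0.1752, 0.9752, 0.1720, 0.1392]
J5: z=[0.9752, 0.1720, 0.1392] o=[0.3655, 0.5838, -0.6946] → [-0.0816, 0.1808, 0.3481, 0.9752, 0.1720, 0.1392]
J6: z=[0.9752, 0.1720, 0.1392] o=[0.3200, 0.6397, -0.4448] → [-0.1167, 0.4308, 0.2858, 0.9752, 0.1720, 0.1392]
V = J·q̇ = [-0.5798, 0.6469, 0.2610, 2.1438, 0.0744, 0.6175]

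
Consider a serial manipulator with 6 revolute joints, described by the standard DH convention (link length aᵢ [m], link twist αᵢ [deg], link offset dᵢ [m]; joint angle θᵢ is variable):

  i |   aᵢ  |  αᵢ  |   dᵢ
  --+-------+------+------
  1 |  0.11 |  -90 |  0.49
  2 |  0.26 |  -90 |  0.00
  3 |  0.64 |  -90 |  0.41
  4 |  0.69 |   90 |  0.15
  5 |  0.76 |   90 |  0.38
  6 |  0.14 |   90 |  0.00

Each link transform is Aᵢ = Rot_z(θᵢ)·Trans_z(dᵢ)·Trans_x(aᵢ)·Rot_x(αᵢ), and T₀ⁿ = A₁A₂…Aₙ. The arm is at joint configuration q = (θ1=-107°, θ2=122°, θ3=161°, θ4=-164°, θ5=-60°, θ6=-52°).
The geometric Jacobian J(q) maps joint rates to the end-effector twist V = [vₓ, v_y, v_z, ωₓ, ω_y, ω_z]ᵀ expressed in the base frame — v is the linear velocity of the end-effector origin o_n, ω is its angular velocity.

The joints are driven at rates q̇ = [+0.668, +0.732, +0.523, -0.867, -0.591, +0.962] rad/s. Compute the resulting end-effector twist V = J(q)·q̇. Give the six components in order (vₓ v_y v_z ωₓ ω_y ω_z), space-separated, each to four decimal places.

o_n = [-0.1451, 0.8486, -0.0533]
J₁: ẑ×o_n = [-0.8486, -0.1451, 0.0000], ω = ẑ
J2: z=[0.9563, -0.2924, 0.0000] o=[-0.0322, -0.1052, 0.4900] → [0.1588, 0.5196, 0.8791, 0.9563, -0.2924, 0.0000]
J3: z=[0.2479, 0.8110, 0.5299] o=[0.0081, 0.0266, 0.2695] → [-0.6974, -0.0012, 0.3281, 0.2479, 0.8110, 0.5299]
J4: z=[0.8538, -0.4414, 0.2761] o=[-0.1832, 0.1133, 1.0000] → [0.2619, 0.9098, 0.6445, 0.8538, -0.4414, 0.2761]
J5: z=[-0.1121, -0.6737, -0.7304] o=[0.2957, 0.4560, 0.6103] → [0.7338, 0.2475, -0.3410, -0.1121, -0.6737, -0.7304]
J6: z=[-0.8672, -0.2925, 0.4030] o=[-0.1157, 0.7158, -0.0864] → [-0.0632, 0.0168, -0.1238, -0.8672, -0.2925, 0.4030]
V = J·q̇ = [-1.5369, -0.6361, 0.3387, -0.6785, 0.7096, 1.5251]

-1.5369 -0.6361 0.3387 -0.6785 0.7096 1.5251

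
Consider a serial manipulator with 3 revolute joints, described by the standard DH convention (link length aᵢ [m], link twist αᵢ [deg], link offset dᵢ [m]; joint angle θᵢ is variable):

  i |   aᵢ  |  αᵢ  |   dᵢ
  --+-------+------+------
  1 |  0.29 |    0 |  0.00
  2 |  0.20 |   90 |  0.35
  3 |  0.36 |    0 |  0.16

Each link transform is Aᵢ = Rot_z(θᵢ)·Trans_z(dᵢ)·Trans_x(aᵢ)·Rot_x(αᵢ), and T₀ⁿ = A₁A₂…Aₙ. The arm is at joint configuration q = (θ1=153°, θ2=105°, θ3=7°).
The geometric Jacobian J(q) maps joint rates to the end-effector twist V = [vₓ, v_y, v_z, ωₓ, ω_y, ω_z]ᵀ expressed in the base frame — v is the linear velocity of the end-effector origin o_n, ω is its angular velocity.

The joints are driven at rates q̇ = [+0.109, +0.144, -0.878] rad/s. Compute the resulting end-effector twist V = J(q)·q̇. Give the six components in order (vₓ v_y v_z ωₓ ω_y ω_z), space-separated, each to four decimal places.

o_n = [-0.5308, -0.3802, 0.3939]
J₁: ẑ×o_n = [0.3802, -0.5308, 0.0000], ω = ẑ
J2: z=[0.0000, 0.0000, 1.0000] o=[-0.2584, 0.1317, 0.0000] → [0.5119, -0.2724, 0.0000, 0.0000, 0.0000, 1.0000]
J3: z=[-0.9781, 0.2079, 0.0000] o=[-0.3000, -0.0640, 0.3500] → [0.0091, 0.0429, 0.3573, -0.9781, 0.2079, 0.0000]
V = J·q̇ = [0.1071, -0.1348, -0.3137, 0.8588, -0.1825, 0.2530]

0.1071 -0.1348 -0.3137 0.8588 -0.1825 0.2530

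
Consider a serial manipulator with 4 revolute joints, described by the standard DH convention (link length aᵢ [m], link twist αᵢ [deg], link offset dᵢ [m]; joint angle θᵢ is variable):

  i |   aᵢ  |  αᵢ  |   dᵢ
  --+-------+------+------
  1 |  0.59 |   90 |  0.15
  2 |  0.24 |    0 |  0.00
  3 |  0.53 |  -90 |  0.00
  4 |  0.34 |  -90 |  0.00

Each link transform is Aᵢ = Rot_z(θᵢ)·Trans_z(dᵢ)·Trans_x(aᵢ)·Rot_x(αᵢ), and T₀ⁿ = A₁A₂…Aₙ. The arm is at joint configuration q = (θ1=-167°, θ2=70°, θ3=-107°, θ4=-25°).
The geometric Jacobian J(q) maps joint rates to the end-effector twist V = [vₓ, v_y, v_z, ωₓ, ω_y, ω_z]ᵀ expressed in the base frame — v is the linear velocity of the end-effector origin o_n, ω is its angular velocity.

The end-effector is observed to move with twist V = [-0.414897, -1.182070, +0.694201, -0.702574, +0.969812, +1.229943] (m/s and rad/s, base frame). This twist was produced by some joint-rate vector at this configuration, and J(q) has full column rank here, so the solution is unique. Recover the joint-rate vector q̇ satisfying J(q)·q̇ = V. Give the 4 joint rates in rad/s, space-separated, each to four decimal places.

0.6110 0.2790 0.8240 0.7750

o_n = [-1.3394, -0.1618, -0.1289]
J₁: ẑ×o_n = [0.1618, -1.3394, 0.0000], ω = ẑ
J2: z=[-0.2250, 0.9744, 0.0000] o=[-0.5749, -0.1327, 0.1500] → [-0.2717, -0.0627, 0.7515, -0.2250, 0.9744, 0.0000]
J3: z=[-0.2250, 0.9744, 0.0000] o=[-0.6549, -0.1512, 0.3755] → [-0.4915, -0.1135, 0.6694, -0.2250, 0.9744, 0.0000]
J4: z=[-0.5864, -0.1354, 0.7986] o=[-1.0673, -0.2464, 0.0566] → [-0.0425, -0.3261, -0.0865, -0.5864, -0.1354, 0.7986]
q̇ = J⁺·V = [0.6110, 0.2790, 0.8240, 0.7750]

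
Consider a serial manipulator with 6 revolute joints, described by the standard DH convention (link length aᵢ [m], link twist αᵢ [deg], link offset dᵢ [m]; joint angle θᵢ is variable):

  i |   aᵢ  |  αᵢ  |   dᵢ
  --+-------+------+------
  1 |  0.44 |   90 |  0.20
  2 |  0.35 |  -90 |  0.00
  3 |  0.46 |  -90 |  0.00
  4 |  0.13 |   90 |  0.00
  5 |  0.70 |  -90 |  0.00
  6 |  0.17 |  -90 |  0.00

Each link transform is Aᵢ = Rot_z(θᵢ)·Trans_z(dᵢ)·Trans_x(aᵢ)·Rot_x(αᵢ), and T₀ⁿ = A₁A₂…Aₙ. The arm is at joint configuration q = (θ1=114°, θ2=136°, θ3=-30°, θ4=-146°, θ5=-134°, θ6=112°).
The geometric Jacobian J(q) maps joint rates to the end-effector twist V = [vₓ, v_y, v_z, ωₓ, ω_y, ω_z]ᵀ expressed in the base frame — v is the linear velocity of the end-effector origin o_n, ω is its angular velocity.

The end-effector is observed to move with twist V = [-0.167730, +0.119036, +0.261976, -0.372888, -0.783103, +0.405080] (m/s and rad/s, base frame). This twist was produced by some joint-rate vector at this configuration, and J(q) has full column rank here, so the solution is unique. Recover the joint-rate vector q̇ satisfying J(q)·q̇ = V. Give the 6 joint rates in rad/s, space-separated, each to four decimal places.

0.2060 0.1970 0.2170 0.9960 -0.0500 -0.0250

o_n = [0.7792, 0.2163, 0.8010]
J₁: ẑ×o_n = [-0.2163, 0.7792, 0.0000], ω = ẑ
J2: z=[0.9135, 0.4067, 0.0000] o=[-0.1790, 0.4020, 0.2000] → [0.2445, -0.5491, -0.5593, 0.9135, 0.4067, 0.0000]
J3: z=[0.2825, -0.6346, -0.7193] o=[-0.0766, 0.1720, 0.4431] → [-0.1952, -0.7167, 0.5556, 0.2825, -0.6346, -0.7193]
J4: z=[-0.6449, -0.6808, 0.3473] o=[0.2501, 0.0037, 0.7199] → [-0.1291, 0.2361, 0.2231, -0.6449, -0.6808, 0.3473]
J5: z=[-0.6314, 0.7306, 0.2600] o=[0.1941, -0.0030, 0.6027] → [0.0879, 0.2773, -0.5659, -0.6314, 0.7306, 0.2600]
J6: z=[0.1381, 0.4358, -0.8894] o=[0.7283, 0.3649, 0.8660] → [-0.1605, -0.0363, -0.0427, 0.1381, 0.4358, -0.8894]
q̇ = J⁺·V = [0.2060, 0.1970, 0.2170, 0.9960, -0.0500, -0.0250]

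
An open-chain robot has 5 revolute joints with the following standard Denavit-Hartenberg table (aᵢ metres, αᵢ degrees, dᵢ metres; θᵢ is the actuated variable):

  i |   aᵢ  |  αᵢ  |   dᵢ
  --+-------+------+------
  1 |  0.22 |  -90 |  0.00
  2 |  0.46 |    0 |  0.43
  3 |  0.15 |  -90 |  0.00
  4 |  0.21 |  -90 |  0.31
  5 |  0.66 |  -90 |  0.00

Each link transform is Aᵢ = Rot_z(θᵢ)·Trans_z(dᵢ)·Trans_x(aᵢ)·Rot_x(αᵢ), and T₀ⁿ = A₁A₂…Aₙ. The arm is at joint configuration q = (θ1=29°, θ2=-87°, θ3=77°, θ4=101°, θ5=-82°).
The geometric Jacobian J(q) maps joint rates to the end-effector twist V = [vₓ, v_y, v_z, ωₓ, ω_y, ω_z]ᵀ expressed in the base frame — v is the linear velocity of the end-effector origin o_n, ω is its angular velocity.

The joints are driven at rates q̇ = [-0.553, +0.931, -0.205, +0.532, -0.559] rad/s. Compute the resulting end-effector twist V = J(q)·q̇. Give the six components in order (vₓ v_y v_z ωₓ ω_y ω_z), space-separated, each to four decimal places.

-0.2756 -0.0253 -0.2758 0.2532 0.8485 -0.9816

o_n = [0.3746, 0.3605, -0.4735]
J₁: ẑ×o_n = [-0.3605, 0.3746, 0.0000], ω = ẑ
J2: z=[-0.4848, 0.8746, 0.0000] o=[0.1924, 0.1067, 0.0000] → [-0.4142, -0.2296, -0.2824, -0.4848, 0.8746, 0.0000]
J3: z=[-0.4848, 0.8746, 0.0000] o=[0.0050, 0.4944, 0.4594] → [-0.8159, -0.4523, -0.2583, -0.4848, 0.8746, 0.0000]
J4: z=[0.1519, 0.0842, -0.9848] o=[0.1342, 0.5660, 0.4854] → [-0.2831, -0.0911, -0.0515, 0.1519, 0.0842, -0.9848]
J5: z=[-0.9380, -0.3018, -0.1705] o=[0.2467, 0.3927, 0.1732] → [0.1897, -0.6284, 0.0688, -0.9380, -0.3018, -0.1705]
V = J·q̇ = [-0.2756, -0.0253, -0.2758, 0.2532, 0.8485, -0.9816]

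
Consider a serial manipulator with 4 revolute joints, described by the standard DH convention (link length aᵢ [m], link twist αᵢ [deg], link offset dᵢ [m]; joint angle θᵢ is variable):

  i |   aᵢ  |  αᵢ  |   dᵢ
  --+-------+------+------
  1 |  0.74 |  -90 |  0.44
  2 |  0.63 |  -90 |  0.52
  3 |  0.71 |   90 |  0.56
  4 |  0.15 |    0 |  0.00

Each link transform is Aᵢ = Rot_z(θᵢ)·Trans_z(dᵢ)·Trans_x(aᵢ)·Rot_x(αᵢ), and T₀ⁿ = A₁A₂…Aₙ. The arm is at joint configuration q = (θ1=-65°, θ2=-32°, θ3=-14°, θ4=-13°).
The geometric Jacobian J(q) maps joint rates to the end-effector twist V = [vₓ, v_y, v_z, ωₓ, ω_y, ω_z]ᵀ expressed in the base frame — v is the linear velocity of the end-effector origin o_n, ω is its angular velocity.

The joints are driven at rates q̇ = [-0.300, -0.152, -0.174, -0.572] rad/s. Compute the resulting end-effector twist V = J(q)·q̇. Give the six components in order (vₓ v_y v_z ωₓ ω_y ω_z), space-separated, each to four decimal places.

o_n = [1.6131, -1.7388, 0.7678]
J₁: ẑ×o_n = [1.7388, 1.6131, -0.0000], ω = ẑ
J2: z=[0.9063, 0.4226, 0.0000] o=[0.3127, -0.6707, 0.4400] → [0.1385, -0.2971, -1.5176, 0.9063, 0.4226, 0.0000]
J3: z=[0.2240, -0.4803, -0.8480] o=[1.0098, -0.9351, 0.7738] → [-0.6787, -0.5103, 0.1098, 0.2240, -0.4803, -0.8480]
J4: z=[0.7927, 0.5960, -0.1282] o=[1.5378, -1.6610, 0.6640] → [0.0519, -0.0919, -0.1066, 0.7927, 0.5960, -0.1282]
V = J·q̇ = [-0.4543, -0.2974, 0.2726, -0.6301, -0.3216, -0.0791]

-0.4543 -0.2974 0.2726 -0.6301 -0.3216 -0.0791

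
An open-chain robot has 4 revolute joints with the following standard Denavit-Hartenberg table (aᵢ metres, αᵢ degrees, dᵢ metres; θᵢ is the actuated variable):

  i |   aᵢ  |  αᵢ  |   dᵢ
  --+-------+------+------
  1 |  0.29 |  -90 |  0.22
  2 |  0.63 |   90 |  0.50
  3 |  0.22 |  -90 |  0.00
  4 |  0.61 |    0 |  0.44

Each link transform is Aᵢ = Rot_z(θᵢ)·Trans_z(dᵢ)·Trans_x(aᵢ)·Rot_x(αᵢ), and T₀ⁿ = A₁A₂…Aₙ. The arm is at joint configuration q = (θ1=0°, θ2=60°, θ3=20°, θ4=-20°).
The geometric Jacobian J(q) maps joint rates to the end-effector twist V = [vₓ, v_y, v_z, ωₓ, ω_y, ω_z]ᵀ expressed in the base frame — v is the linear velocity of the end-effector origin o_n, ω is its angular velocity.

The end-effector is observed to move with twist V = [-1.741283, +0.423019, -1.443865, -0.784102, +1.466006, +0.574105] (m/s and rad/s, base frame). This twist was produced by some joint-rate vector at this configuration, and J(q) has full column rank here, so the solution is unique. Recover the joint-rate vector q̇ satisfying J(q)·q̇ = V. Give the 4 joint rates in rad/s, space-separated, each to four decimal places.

o_n = [1.0831, 1.1848, -0.7365]
J₁: ẑ×o_n = [-1.1848, 1.0831, 0.0000], ω = ẑ
J2: z=[0.0000, 1.0000, 0.0000] o=[0.2900, 0.0000, 0.2200] → [-0.9565, 0.0000, -0.7931, 0.0000, 1.0000, 0.0000]
J3: z=[0.8660, 0.0000, 0.5000] o=[0.6050, 0.5000, -0.3256] → [-0.3424, 0.5949, 0.5930, 0.8660, 0.0000, 0.5000]
J4: z=[-0.1710, 0.9397, 0.2962] o=[0.7084, 0.5752, -0.5046] → [-0.3984, 0.0714, -0.4564, -0.1710, 0.9397, 0.2962]
q̇ = J⁺·V = [0.7780, 0.8740, -0.7810, 0.6300]

0.7780 0.8740 -0.7810 0.6300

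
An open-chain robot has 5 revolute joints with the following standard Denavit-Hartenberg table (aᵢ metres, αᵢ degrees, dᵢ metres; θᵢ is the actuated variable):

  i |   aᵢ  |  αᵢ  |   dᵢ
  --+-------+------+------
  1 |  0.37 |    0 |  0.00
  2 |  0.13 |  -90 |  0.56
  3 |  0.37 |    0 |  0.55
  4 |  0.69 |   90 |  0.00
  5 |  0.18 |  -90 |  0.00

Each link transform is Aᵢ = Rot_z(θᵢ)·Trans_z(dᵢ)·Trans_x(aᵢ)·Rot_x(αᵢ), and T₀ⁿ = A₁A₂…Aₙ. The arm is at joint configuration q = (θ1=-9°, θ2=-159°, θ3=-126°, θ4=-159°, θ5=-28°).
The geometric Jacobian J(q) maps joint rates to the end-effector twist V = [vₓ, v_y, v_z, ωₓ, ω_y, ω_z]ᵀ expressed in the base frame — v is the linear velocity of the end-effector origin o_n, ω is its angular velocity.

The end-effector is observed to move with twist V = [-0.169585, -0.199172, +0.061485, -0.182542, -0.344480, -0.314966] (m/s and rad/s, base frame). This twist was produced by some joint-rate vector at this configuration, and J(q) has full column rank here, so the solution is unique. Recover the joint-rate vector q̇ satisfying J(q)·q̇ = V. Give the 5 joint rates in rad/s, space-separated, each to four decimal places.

o_n = [0.3329, -0.5407, 0.0393]
J₁: ẑ×o_n = [0.5407, 0.3329, -0.0000], ω = ẑ
J2: z=[0.0000, 0.0000, 1.0000] o=[0.3654, -0.0579, 0.0000] → [0.4828, -0.0326, 0.0000, 0.0000, 0.0000, 1.0000]
J3: z=[0.2079, -0.9781, 0.0000] o=[0.2383, -0.0849, 0.5600] → [0.5093, 0.1083, -0.0022, 0.2079, -0.9781, 0.0000]
J4: z=[0.2079, -0.9781, 0.0000] o=[0.5654, -0.5777, 0.8593] → [0.8021, 0.1705, -0.2197, 0.2079, -0.9781, 0.0000]
J5: z=[-0.9448, -0.2008, 0.2588] o=[0.3907, -0.6148, 0.1928] → [0.0116, -0.1600, -0.0816, -0.9448, -0.2008, 0.2588]
q̇ = J⁺·V = [-0.4890, 0.1070, 0.6820, -0.3830, 0.2590]

-0.4890 0.1070 0.6820 -0.3830 0.2590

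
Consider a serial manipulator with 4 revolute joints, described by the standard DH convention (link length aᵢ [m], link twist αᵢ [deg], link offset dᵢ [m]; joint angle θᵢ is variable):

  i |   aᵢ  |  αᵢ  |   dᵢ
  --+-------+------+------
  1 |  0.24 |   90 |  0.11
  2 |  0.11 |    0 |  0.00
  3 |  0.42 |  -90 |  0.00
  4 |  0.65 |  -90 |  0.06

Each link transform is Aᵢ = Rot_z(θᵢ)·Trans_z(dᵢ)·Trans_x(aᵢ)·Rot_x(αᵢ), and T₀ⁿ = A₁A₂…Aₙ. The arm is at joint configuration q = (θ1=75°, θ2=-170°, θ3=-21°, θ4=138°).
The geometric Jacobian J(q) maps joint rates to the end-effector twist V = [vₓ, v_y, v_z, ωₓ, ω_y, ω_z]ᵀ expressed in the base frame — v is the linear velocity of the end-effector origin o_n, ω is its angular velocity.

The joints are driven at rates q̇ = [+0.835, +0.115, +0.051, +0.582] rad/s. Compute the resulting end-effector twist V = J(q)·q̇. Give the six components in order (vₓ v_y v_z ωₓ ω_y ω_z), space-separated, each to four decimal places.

0.0986 -0.1307 -0.0524 0.1316 -0.1502 0.2637

o_n = [-0.3730, 0.2885, 0.0200]
J₁: ẑ×o_n = [-0.2885, -0.3730, 0.0000], ω = ẑ
J2: z=[0.9659, -0.2588, 0.0000] o=[0.0621, 0.2318, 0.1100] → [0.0233, 0.0870, -0.0579, 0.9659, -0.2588, 0.0000]
J3: z=[0.9659, -0.2588, 0.0000] o=[0.0341, 0.1272, 0.0909] → [0.0184, 0.0685, 0.0504, 0.9659, -0.2588, 0.0000]
J4: z=[-0.0494, -0.1843, -0.9816] o=[-0.0726, -0.2711, 0.1710] → [0.5771, 0.2874, -0.0830, -0.0494, -0.1843, -0.9816]
V = J·q̇ = [0.0986, -0.1307, -0.0524, 0.1316, -0.1502, 0.2637]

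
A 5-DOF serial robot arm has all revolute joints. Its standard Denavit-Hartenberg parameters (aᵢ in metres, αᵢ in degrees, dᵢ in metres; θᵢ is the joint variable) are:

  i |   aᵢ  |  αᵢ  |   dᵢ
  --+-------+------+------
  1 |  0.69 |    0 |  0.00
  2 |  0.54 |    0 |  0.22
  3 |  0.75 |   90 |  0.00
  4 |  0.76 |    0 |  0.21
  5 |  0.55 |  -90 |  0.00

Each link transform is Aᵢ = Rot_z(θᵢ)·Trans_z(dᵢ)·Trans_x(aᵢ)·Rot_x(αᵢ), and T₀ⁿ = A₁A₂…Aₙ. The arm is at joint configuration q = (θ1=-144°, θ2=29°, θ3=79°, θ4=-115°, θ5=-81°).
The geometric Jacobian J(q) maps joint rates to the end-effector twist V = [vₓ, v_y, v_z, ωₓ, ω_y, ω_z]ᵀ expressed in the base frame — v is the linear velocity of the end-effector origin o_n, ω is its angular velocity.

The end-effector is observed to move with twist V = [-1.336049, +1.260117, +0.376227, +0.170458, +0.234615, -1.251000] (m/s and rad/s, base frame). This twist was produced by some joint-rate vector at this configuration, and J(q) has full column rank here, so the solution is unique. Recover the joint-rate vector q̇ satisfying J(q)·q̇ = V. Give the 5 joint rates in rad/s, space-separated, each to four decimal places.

-0.9620 0.0310 -0.3200 -0.6940 0.4040

o_n = [-0.9907, -1.0062, -0.3172]
J₁: ẑ×o_n = [1.0062, -0.9907, 0.0000], ω = ẑ
J2: z=[0.0000, 0.0000, 1.0000] o=[-0.5582, -0.4056, 0.0000] → [0.6006, -0.4325, 0.0000, 0.0000, 0.0000, 1.0000]
J3: z=[0.0000, 0.0000, 1.0000] o=[-0.7864, -0.8950, 0.2200] → [0.1112, -0.2042, 0.0000, 0.0000, 0.0000, 1.0000]
J4: z=[-0.5878, -0.8090, 0.0000] o=[-0.1797, -1.3358, 0.2200] → [0.4346, -0.3158, -0.8499, -0.5878, -0.8090, 0.0000]
J5: z=[-0.5878, -0.8090, 0.0000] o=[-0.5630, -1.3169, -0.4688] → [-0.1226, 0.0891, -0.5287, -0.5878, -0.8090, 0.0000]
q̇ = J⁺·V = [-0.9620, 0.0310, -0.3200, -0.6940, 0.4040]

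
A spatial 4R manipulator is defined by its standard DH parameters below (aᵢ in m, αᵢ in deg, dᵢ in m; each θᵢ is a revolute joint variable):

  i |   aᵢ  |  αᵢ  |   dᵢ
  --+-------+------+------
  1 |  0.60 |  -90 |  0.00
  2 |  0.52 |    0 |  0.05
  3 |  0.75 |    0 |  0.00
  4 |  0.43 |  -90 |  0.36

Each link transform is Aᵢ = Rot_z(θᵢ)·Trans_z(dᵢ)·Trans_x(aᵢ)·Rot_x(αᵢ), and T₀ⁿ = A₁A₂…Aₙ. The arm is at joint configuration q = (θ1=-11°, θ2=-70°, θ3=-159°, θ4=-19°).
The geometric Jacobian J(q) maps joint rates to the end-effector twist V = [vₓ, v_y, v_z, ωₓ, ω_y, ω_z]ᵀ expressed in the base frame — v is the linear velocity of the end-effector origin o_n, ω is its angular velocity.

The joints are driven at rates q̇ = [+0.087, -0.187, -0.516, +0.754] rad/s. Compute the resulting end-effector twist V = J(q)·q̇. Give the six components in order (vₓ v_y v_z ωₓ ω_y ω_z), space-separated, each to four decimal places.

o_n = [0.2007, 0.3787, -0.4761]
J₁: ẑ×o_n = [-0.3787, 0.2007, 0.0000], ω = ẑ
J2: z=[0.1908, 0.9816, 0.0000] o=[0.5890, -0.1145, 0.0000] → [-0.4673, 0.0908, 0.4753, 0.1908, 0.9816, 0.0000]
J3: z=[0.1908, 0.9816, 0.0000] o=[0.7731, -0.0993, 0.4886] → [-0.9470, 0.1841, 0.6531, 0.1908, 0.9816, 0.0000]
J4: z=[0.1908, 0.9816, 0.0000] o=[0.2901, -0.0055, -0.0774] → [-0.3914, 0.0761, 0.1611, 0.1908, 0.9816, 0.0000]
V = J·q̇ = [0.2480, -0.0372, -0.3044, 0.0097, 0.0501, 0.0870]

0.2480 -0.0372 -0.3044 0.0097 0.0501 0.0870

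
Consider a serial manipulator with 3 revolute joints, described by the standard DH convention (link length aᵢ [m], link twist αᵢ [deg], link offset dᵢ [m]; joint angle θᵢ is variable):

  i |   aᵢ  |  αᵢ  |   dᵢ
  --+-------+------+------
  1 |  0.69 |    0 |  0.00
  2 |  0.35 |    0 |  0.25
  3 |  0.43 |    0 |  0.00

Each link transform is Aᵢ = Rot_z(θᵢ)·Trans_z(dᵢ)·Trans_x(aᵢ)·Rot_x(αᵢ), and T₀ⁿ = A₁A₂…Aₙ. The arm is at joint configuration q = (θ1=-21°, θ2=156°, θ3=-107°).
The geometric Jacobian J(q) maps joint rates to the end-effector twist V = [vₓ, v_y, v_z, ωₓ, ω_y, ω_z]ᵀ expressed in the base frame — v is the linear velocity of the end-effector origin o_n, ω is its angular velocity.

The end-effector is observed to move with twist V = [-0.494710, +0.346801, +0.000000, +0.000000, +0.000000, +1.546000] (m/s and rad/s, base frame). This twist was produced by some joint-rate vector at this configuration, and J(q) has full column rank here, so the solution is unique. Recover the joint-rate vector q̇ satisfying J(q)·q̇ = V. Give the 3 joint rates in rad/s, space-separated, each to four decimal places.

-0.1450 0.7380 0.9530

o_n = [0.7764, 0.2021, 0.2500]
J₁: ẑ×o_n = [-0.2021, 0.7764, 0.0000], ω = ẑ
J2: z=[0.0000, 0.0000, 1.0000] o=[0.6442, -0.2473, 0.0000] → [-0.4494, 0.1322, 0.0000, 0.0000, 0.0000, 1.0000]
J3: z=[0.0000, 0.0000, 1.0000] o=[0.3967, 0.0002, 0.2500] → [-0.2019, 0.3797, 0.0000, 0.0000, 0.0000, 1.0000]
q̇ = J⁺·V = [-0.1450, 0.7380, 0.9530]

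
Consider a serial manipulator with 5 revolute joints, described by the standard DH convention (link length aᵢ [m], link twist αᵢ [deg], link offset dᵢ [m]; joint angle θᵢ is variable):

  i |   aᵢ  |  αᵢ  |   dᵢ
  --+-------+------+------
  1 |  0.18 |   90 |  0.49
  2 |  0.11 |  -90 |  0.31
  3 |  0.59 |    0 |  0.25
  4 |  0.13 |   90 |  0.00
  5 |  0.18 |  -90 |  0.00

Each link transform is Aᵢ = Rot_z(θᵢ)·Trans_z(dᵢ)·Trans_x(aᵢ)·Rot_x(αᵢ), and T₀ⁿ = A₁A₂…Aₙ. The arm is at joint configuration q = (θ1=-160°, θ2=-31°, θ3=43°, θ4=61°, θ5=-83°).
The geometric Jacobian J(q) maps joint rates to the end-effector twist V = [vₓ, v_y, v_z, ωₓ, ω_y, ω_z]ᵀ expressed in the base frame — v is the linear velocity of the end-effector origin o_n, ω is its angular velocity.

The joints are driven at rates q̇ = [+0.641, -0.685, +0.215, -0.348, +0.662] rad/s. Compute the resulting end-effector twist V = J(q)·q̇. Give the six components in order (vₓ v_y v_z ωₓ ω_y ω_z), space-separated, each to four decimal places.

o_n = [-0.5282, -0.4474, 0.2912]
J₁: ẑ×o_n = [0.4474, -0.5282, 0.0000], ω = ẑ
J2: z=[-0.3420, 0.9397, 0.0000] o=[-0.1691, -0.0616, 0.4900] → [-0.1868, -0.0680, 0.4694, -0.3420, 0.9397, 0.0000]
J3: z=[-0.4840, -0.1762, 0.8572] o=[-0.3638, 0.1975, 0.4333] → [0.5779, -0.2098, 0.2832, -0.4840, -0.1762, 0.8572]
J4: z=[-0.4840, -0.1762, 0.8572] o=[-0.6947, -0.3512, 0.4254] → [0.1062, 0.0778, 0.0759, -0.4840, -0.1762, 0.8572]
J5: z=[-0.6988, -0.5118, -0.4997] o=[-0.6262, -0.4605, 0.4416] → [0.0835, -0.1541, 0.0411, -0.6988, -0.5118, -0.4997]
V = J·q̇ = [0.5573, -0.4662, -0.2599, -0.1640, -0.9591, 0.1962]

0.5573 -0.4662 -0.2599 -0.1640 -0.9591 0.1962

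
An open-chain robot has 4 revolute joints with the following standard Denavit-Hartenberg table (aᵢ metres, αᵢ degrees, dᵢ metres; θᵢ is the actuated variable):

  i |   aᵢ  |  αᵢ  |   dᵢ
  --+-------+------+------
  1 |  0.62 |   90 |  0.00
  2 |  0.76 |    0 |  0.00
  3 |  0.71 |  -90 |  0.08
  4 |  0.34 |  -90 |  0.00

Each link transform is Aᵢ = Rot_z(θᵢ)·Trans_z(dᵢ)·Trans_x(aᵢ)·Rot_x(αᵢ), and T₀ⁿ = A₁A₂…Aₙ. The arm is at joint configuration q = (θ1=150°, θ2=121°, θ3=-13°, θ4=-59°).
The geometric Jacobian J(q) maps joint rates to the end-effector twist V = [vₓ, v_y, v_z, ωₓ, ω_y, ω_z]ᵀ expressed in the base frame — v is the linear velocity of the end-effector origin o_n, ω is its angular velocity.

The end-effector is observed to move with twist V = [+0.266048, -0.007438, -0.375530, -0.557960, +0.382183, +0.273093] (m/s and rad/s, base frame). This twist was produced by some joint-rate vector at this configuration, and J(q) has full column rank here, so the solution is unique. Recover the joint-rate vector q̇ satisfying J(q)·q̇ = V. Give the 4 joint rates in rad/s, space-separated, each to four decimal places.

0.0540 0.4210 -0.3690 -0.7090

o_n = [0.2246, 0.2992, 1.4932]
J₁: ẑ×o_n = [-0.2992, 0.2246, 0.0000], ω = ẑ
J2: z=[0.5000, 0.8660, 0.0000] o=[-0.5369, 0.3100, 0.0000] → [1.2932, -0.7466, -0.6649, 0.5000, 0.8660, 0.0000]
J3: z=[0.5000, 0.8660, 0.0000] o=[-0.1979, 0.1143, 0.6514] → [0.7290, -0.4209, -0.2735, 0.5000, 0.8660, 0.0000]
J4: z=[0.8236, -0.4755, -0.3090] o=[0.0321, 0.0739, 1.3267] → [-0.0096, -0.1967, 0.2772, 0.8236, -0.4755, -0.3090]
q̇ = J⁺·V = [0.0540, 0.4210, -0.3690, -0.7090]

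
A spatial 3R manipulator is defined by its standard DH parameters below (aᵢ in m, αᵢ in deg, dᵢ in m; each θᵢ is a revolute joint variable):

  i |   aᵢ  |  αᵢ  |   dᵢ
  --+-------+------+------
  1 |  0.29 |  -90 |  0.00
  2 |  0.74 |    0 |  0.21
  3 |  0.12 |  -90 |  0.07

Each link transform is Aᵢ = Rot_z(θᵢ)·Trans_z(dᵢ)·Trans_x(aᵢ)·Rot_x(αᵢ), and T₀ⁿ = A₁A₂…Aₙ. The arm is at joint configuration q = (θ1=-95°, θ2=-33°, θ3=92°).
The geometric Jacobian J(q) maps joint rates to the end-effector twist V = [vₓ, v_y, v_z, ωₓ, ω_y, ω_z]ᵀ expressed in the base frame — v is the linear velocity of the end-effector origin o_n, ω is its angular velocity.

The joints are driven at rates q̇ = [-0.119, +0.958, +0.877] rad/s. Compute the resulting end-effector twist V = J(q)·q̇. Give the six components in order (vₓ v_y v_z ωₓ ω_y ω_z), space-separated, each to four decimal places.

-0.1354 -0.2197 -0.7080 1.8280 -0.1599 -0.1190

o_n = [0.1942, -0.9931, 0.3002]
J₁: ẑ×o_n = [0.9931, 0.1942, -0.0000], ω = ẑ
J2: z=[0.9962, -0.0872, 0.0000] o=[-0.0253, -0.2889, 0.0000] → [-0.0262, -0.2990, -0.6824, 0.9962, -0.0872, 0.0000]
J3: z=[0.9962, -0.0872, 0.0000] o=[0.1298, -0.9255, 0.4030] → [0.0090, 0.1025, -0.0618, 0.9962, -0.0872, 0.0000]
V = J·q̇ = [-0.1354, -0.2197, -0.7080, 1.8280, -0.1599, -0.1190]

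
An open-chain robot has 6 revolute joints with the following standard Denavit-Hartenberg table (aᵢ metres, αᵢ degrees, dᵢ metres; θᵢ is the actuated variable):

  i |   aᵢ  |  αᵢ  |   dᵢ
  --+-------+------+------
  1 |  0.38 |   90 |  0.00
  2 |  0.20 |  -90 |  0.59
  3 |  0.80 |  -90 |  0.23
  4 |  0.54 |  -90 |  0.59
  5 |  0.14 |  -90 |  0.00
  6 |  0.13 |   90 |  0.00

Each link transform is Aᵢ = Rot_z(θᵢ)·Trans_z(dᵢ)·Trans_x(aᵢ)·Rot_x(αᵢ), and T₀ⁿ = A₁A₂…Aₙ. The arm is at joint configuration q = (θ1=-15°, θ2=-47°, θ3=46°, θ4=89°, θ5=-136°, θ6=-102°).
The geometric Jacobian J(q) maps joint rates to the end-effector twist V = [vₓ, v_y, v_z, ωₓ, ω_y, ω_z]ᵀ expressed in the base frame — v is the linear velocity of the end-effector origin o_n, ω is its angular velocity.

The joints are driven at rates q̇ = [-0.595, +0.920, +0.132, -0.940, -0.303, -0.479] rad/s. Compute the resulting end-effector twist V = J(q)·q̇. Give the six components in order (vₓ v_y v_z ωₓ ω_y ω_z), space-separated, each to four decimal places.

0.5522 -0.0754 -0.2947 0.6630 -1.8326 -1.1012

o_n = [0.4247, 0.2632, -0.2980]
J₁: ẑ×o_n = [-0.2632, 0.4247, 0.0000], ω = ẑ
J2: z=[-0.2588, -0.9659, 0.0000] o=[0.3671, -0.0984, 0.0000] → [0.2878, -0.0771, -0.0378, -0.2588, -0.9659, 0.0000]
J3: z=[0.7064, -0.1893, 0.6820] o=[0.3461, -0.7036, -0.1463] → [-0.6306, 0.1608, 0.6978, 0.7064, -0.1893, 0.6820]
J4: z=[-0.2941, 0.7980, 0.5261] o=[1.0236, -0.2893, -0.3958] → [-0.2126, -0.2863, 0.3154, -0.2941, 0.7980, 0.5261]
J5: z=[-0.6560, -0.5688, 0.4961] o=[0.4748, 0.2891, -0.4585] → [-0.0784, 0.0805, -0.0115, -0.6560, -0.5688, 0.4961]
J6: z=[-0.6944, 0.7124, -0.1014] o=[0.5162, 0.3466, -0.3377] → [0.0199, 0.0369, 0.1231, -0.6944, 0.7124, -0.1014]
V = J·q̇ = [0.5522, -0.0754, -0.2947, 0.6630, -1.8326, -1.1012]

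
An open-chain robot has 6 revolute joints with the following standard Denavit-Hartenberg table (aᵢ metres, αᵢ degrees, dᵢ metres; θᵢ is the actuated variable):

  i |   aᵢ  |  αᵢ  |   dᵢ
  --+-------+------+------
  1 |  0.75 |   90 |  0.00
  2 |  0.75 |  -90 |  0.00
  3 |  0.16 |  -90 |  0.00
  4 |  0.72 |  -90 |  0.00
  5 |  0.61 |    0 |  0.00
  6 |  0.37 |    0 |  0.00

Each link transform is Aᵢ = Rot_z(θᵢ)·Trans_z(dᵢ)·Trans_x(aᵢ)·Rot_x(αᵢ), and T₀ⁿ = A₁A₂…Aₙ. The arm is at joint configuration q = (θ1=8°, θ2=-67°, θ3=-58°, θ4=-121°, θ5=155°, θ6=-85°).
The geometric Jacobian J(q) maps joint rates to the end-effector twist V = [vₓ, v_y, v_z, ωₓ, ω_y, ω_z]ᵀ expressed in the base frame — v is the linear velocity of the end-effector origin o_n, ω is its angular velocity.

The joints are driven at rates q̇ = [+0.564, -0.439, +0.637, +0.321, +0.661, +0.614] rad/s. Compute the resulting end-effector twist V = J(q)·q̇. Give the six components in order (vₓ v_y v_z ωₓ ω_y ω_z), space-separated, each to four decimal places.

o_n = [1.1112, -0.1753, -0.1236]
J₁: ẑ×o_n = [0.1753, 1.1112, -0.0000], ω = ẑ
J2: z=[0.1392, -0.9903, 0.0000] o=[0.7427, 0.1044, 0.0000] → [0.1224, 0.0172, 0.3260, 0.1392, -0.9903, 0.0000]
J3: z=[0.9115, 0.1281, 0.3907] o=[1.0329, 0.1452, -0.6904] → [0.1978, -0.4860, -0.3022, 0.9115, 0.1281, 0.3907]
J4: z=[0.2544, 0.5709, -0.7806] o=[1.0846, 0.0154, -0.7684] → [0.2192, -0.1848, -0.0637, 0.2544, 0.5709, -0.7806]
J5: z=[0.7464, -0.6292, -0.2169] o=[1.5274, 0.3952, -0.3464] → [-0.2639, -0.0760, -0.6877, 0.7464, -0.6292, -0.2169]
J6: z=[0.7464, -0.6292, -0.2169] o=[1.1218, -0.0436, -0.4692] → [-0.2460, -0.2556, -0.1050, 0.7464, -0.6292, -0.2169]
V = J·q̇ = [-0.0840, 0.0430, -0.8751, 1.5529, -0.1026, 0.2858]

-0.0840 0.0430 -0.8751 1.5529 -0.1026 0.2858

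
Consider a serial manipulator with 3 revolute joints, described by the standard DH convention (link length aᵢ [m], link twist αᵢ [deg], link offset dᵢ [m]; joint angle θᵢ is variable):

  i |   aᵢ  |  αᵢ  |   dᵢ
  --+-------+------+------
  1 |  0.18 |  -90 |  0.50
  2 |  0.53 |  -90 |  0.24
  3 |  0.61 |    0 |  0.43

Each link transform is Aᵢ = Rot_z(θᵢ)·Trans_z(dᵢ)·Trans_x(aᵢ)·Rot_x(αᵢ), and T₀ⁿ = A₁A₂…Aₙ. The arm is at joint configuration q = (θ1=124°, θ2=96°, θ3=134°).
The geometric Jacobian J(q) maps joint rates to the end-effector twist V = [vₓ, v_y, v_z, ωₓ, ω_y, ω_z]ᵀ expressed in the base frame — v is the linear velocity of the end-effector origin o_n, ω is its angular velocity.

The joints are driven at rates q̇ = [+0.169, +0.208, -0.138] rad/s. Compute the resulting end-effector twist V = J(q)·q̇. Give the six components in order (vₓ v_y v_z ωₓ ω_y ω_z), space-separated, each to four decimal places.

o_n = [0.3095, -0.1033, 0.4393]
J₁: ẑ×o_n = [0.1033, 0.3095, -0.0000], ω = ẑ
J2: z=[-0.8290, -0.5592, 0.0000] o=[-0.1007, 0.1492, 0.5000] → [0.0340, -0.0503, 0.4388, -0.8290, -0.5592, 0.0000]
J3: z=[0.5561, -0.8245, 0.1045] o=[-0.2686, -0.0309, -0.0271] → [-0.3769, -0.1989, 0.4364, 0.5561, -0.8245, 0.1045]
V = J·q̇ = [0.0765, 0.0693, 0.0310, -0.2492, -0.0025, 0.1546]

0.0765 0.0693 0.0310 -0.2492 -0.0025 0.1546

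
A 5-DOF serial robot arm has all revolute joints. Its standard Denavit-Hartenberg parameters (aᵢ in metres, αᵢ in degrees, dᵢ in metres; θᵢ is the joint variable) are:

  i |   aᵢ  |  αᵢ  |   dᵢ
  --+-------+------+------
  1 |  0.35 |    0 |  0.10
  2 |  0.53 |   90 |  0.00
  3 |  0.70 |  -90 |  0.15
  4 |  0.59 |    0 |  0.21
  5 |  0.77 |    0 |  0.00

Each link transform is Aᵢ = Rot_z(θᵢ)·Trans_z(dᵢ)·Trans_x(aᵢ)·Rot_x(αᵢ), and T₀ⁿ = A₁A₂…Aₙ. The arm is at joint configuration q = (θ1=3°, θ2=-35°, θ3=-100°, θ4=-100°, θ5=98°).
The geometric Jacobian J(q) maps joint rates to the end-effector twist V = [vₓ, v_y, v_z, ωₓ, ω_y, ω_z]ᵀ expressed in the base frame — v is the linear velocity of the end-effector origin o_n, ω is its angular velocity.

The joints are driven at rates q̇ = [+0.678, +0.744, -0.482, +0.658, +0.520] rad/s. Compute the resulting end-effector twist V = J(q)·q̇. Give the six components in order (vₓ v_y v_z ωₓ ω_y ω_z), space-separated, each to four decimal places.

o_n = [0.3714, -0.8891, -1.2828]
J₁: ẑ×o_n = [0.8891, 0.3714, -0.0000], ω = ẑ
J2: z=[0.0000, 0.0000, 1.0000] o=[0.3495, 0.0183, 0.1000] → [0.9074, 0.0219, -0.0000, 0.0000, 0.0000, 1.0000]
J3: z=[-0.5299, -0.8480, 0.0000] o=[0.7990, -0.2625, 0.1000] → [1.1727, -0.7328, -0.0306, -0.5299, -0.8480, 0.0000]
J4: z=[0.8352, -0.5219, -0.1736] o=[0.6164, -0.3253, -0.5894] → [0.2640, 0.6217, -0.5987, 0.8352, -0.5219, -0.1736]
J5: z=[0.8352, -0.5219, -0.1736] o=[0.4990, -0.9371, -0.5249] → [0.4038, 0.6551, -0.0265, 0.8352, -0.5219, -0.1736]
V = J·q̇ = [1.0964, 1.3710, -0.3929, 1.2392, -0.2060, 1.2174]

1.0964 1.3710 -0.3929 1.2392 -0.2060 1.2174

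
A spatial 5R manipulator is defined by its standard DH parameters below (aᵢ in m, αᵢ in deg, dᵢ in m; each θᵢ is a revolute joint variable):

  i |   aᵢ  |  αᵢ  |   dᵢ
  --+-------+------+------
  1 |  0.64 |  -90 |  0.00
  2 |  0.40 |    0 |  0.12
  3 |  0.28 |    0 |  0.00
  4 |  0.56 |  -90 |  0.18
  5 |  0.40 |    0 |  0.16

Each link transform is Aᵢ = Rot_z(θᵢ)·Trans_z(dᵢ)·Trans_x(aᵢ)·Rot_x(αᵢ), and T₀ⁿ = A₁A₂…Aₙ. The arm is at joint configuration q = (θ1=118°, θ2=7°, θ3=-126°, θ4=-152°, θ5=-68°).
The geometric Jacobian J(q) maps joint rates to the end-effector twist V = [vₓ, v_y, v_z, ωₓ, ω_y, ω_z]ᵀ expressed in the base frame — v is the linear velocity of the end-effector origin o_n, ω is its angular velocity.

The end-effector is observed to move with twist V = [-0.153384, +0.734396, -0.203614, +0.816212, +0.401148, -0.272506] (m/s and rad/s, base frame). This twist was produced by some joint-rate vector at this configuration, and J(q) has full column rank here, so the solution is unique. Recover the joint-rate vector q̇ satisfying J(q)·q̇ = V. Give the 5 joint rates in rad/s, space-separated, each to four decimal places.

-0.2720 -0.0060 -0.4440 -0.4590 0.0290

o_n = [-0.9462, 0.3505, -0.5164]
J₁: ẑ×o_n = [-0.3505, -0.9462, 0.0000], ω = ẑ
J2: z=[-0.8829, -0.4695, 0.0000] o=[-0.3005, 0.5651, 0.0000] → [0.2424, -0.4559, -0.1137, -0.8829, -0.4695, 0.0000]
J3: z=[-0.8829, -0.4695, 0.0000] o=[-0.5928, 0.8593, -0.0487] → [0.2195, -0.4129, 0.2833, -0.8829, -0.4695, 0.0000]
J4: z=[-0.8829, -0.4695, 0.0000] o=[-0.5291, 0.7394, 0.1961] → [0.3345, -0.6291, 0.1476, -0.8829, -0.4695, 0.0000]
J5: z=[0.4694, -0.8828, -0.0175] o=[-0.6926, 0.6636, -0.3638] → [0.1293, 0.0761, -0.3708, 0.4694, -0.8828, -0.0175]
q̇ = J⁺·V = [-0.2720, -0.0060, -0.4440, -0.4590, 0.0290]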